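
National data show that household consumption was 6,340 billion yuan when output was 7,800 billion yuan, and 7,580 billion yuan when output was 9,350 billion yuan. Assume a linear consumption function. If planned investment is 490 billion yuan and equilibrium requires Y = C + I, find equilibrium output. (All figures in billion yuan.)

Y = 2950

MPC = (7580 − 6340)/(9350 − 7800) = 1240/1550 = 0.8
a = 6340 − 0.8(7800) = 100
Equilibrium: Y = 100 + 0.8Y + 490
0.2Y = 590, so Y = 590/0.2 = 2950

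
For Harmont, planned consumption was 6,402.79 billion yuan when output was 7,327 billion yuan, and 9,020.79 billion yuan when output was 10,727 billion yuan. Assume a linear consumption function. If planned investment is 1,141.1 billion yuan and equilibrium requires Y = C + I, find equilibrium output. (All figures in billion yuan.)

Y = 8270

MPC = (9020.79 − 6402.79)/(10727 − 7327) = 2618/3400 = 0.77
a = 6402.79 − 0.77(7327) = 761
Equilibrium: Y = 761 + 0.77Y + 1141.1
0.23Y = 1902.1, so Y = 1902.1/0.23 = 8270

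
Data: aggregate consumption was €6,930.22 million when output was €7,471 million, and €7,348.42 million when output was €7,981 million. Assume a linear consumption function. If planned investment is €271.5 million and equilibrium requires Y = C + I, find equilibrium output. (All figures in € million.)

MPC = (7348.42 − 6930.22)/(7981 − 7471) = 418.2/510 = 0.82
a = 6930.22 − 0.82(7471) = 804
Equilibrium: Y = 804 + 0.82Y + 271.5
0.18Y = 1075.5, so Y = 1075.5/0.18 = 5975

Y = 5975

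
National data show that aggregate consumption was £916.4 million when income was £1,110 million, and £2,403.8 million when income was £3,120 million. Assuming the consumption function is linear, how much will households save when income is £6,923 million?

S = 1704.98

MPC = (2403.8 − 916.4)/(3120 − 1110) = 1487.4/2010 = 0.74
a = 916.4 − 0.74(1110) = 916.4 − 821.4 = 95
C = 95 + 0.74(6923) = 5218.02
S = 6923 − 5218.02 = 1704.98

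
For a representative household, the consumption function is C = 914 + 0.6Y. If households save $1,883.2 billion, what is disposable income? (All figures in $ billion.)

Y = 6993

S = Y − C = -914 + 0.4Y
-914 + 0.4Y = 1883.2, so 0.4Y = 2797.2 and Y = 6993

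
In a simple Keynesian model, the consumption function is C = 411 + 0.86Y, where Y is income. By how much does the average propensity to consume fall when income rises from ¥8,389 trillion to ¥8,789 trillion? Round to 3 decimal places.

ΔAPC = 0.002

At Y = 8389: C = 411 + 0.86(8389) = 7625.54, APC = 7625.54/8389 = 0.9090
At Y = 8789: C = 7969.54, APC = 7969.54/8789 = 0.9068
Fall in APC = 0.9090 − 0.9068 = 0.0022 ≈ 0.002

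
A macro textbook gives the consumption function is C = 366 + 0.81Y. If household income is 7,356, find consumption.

C = 366 + 0.81(7356) = 366 + 5958.36 = 6324.36

C = 6324.36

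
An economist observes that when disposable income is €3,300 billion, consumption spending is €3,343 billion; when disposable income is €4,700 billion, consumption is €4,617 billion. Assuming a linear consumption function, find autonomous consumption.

a = 340

MPC = ΔC/ΔY = (4617 − 3343)/(4700 − 3300) = 1274/1400 = 0.91
a = C − MPC·Y = 3343 − 0.91(3300) = 3343 − 3003 = 340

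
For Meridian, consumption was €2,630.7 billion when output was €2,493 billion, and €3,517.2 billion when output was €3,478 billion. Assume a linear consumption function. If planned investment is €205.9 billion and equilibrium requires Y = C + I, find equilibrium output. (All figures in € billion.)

Y = 5929

MPC = (3517.2 − 2630.7)/(3478 − 2493) = 886.5/985 = 0.9
a = 2630.7 − 0.9(2493) = 387
Equilibrium: Y = 387 + 0.9Y + 205.9
0.1Y = 592.9, so Y = 592.9/0.1 = 5929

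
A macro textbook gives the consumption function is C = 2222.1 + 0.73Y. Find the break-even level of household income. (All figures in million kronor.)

At break-even, C = Y: 2222.1 + 0.73Y = Y
0.27Y = 2222.1, so Y = 2222.1/0.27 = 8230

Y = 8230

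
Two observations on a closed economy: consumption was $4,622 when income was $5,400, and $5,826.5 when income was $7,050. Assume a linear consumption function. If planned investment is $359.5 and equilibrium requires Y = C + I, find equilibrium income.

MPC = (5826.5 − 4622)/(7050 − 5400) = 1204.5/1650 = 0.73
a = 4622 − 0.73(5400) = 680
Equilibrium: Y = 680 + 0.73Y + 359.5
0.27Y = 1039.5, so Y = 1039.5/0.27 = 3850

Y = 3850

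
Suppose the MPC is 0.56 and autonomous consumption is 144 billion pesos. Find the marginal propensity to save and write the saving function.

MPS = 1 − MPC = 1 − 0.56 = 0.44
S = Y − C = -144 + 0.44Y

MPS = 0.44; S = -144 + 0.44Y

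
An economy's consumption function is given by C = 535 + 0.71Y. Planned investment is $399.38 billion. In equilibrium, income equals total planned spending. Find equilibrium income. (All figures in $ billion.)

Y = 3222

Y = C + I = 535 + 0.71Y + 399.38
Y − 0.71Y = 934.38
0.29Y = 934.38, so Y = 934.38/0.29 = 3222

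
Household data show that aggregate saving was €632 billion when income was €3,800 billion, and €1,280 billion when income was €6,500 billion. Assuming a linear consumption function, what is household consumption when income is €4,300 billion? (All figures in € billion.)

C = 3548

MPS = ΔS/ΔY = (1280 − 632)/(6500 − 3800) = 648/2700 = 0.24
MPC = 1 − MPS = 0.76
Autonomous saving = 632 − 0.24(3800) = -280, so a = 280
C = 280 + 0.76(4300) = 280 + 3268 = 3548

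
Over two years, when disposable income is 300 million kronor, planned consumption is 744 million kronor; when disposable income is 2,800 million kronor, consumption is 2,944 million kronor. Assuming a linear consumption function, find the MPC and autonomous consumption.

MPC = 0.88; a = 480

MPC = ΔC/ΔY = (2944 − 744)/(2800 − 300) = 2200/2500 = 0.88
a = C − MPC·Y = 744 − 0.88(300) = 744 − 264 = 480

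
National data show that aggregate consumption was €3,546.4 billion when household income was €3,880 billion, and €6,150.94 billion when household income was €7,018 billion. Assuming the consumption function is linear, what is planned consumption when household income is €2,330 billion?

MPC = (6150.94 − 3546.4)/(7018 − 3880) = 2604.54/3138 = 0.83
a = 3546.4 − 0.83(3880) = 3546.4 − 3220.4 = 326
C = 326 + 0.83(2330) = 326 + 1933.9 = 2259.9

C = 2259.9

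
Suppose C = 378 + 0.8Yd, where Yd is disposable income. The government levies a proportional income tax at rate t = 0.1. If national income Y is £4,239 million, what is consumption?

Yd = (1 − 0.1)(4239) = 0.9(4239) = 3815.1
C = 378 + 0.8(3815.1) = 378 + 3052.08 = 3430.08

C = 3430.08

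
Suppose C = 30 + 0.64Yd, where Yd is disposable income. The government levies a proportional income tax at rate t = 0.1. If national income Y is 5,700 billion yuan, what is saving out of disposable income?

Yd = (1 − 0.1)(5700) = 0.9(5700) = 5130
C = 30 + 0.64(5130) = 30 + 3283.2 = 3313.2
S = Yd − C = 5130 − 3313.2 = 1816.8

S = 1816.8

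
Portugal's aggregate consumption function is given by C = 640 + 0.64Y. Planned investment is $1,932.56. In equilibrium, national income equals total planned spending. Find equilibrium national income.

Y = 7146

Y = C + I = 640 + 0.64Y + 1932.56
Y − 0.64Y = 2572.56
0.36Y = 2572.56, so Y = 2572.56/0.36 = 7146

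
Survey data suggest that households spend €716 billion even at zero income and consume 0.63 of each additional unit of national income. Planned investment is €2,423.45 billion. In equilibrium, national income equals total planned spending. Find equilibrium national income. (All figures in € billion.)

Y = C + I = 716 + 0.63Y + 2423.45
Y − 0.63Y = 3139.45
0.37Y = 3139.45, so Y = 3139.45/0.37 = 8485

Y = 8485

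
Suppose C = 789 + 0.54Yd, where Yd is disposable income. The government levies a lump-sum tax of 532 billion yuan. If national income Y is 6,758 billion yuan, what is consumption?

C = 4151.04

Yd = Y − T = 6758 − 532 = 6226
C = 789 + 0.54(6226) = 789 + 3362.04 = 4151.04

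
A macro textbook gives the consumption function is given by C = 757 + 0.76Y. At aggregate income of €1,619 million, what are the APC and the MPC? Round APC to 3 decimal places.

MPC = 0.76 (the slope of the consumption function)
C = 757 + 0.76(1619) = 1987.44, so APC = 1987.44/1619 = 1.228

APC = 1.228; MPC = 0.76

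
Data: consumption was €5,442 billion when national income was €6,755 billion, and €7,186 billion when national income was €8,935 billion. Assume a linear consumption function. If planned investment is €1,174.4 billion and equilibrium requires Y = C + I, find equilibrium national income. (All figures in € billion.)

Y = 6062

MPC = (7186 − 5442)/(8935 − 6755) = 1744/2180 = 0.8
a = 5442 − 0.8(6755) = 38
Equilibrium: Y = 38 + 0.8Y + 1174.4
0.2Y = 1212.4, so Y = 1212.4/0.2 = 6062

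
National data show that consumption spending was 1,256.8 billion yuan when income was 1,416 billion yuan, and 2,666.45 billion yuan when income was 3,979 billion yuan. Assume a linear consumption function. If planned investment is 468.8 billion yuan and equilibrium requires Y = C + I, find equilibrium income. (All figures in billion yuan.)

Y = 2104

MPC = (2666.45 − 1256.8)/(3979 − 1416) = 1409.65/2563 = 0.55
a = 1256.8 − 0.55(1416) = 478
Equilibrium: Y = 478 + 0.55Y + 468.8
0.45Y = 946.8, so Y = 946.8/0.45 = 2104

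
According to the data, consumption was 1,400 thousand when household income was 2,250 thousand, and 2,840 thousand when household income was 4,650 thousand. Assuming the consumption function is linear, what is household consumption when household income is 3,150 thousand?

MPC = (2840 − 1400)/(4650 − 2250) = 1440/2400 = 0.6
a = 1400 − 0.6(2250) = 1400 − 1350 = 50
C = 50 + 0.6(3150) = 50 + 1890 = 1940

C = 1940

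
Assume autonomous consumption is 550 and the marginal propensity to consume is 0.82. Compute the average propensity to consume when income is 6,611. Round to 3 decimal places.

APC = 0.903

C = 550 + 0.82(6611) = 5971.02
APC = C/Y = 5971.02/6611 = 0.903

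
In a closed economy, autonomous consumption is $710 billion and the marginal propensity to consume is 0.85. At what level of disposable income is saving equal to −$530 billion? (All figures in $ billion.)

S = Y − C = -710 + 0.15Y
-710 + 0.15Y = -530, so 0.15Y = 180 and Y = 1200

Y = 1200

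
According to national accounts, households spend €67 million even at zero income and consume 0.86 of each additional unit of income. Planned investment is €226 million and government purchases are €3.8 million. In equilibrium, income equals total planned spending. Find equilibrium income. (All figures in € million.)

Y = C + I + G = 67 + 0.86Y + 226 + 3.8
Y − 0.86Y = 296.8
0.14Y = 296.8, so Y = 296.8/0.14 = 2120

Y = 2120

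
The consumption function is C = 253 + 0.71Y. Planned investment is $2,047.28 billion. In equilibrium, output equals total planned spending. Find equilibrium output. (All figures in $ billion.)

Y = C + I = 253 + 0.71Y + 2047.28
Y − 0.71Y = 2300.28
0.29Y = 2300.28, so Y = 2300.28/0.29 = 7932

Y = 7932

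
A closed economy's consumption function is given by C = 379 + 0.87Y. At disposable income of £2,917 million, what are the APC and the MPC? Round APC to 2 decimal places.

MPC = 0.87 (the slope of the consumption function)
C = 379 + 0.87(2917) = 2916.79, so APC = 2916.79/2917 = 1.00

APC = 1.00; MPC = 0.87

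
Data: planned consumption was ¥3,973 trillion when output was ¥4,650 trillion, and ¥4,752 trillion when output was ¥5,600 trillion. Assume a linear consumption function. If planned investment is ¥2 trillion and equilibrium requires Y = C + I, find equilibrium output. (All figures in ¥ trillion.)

Y = 900

MPC = (4752 − 3973)/(5600 − 4650) = 779/950 = 0.82
a = 3973 − 0.82(4650) = 160
Equilibrium: Y = 160 + 0.82Y + 2
0.18Y = 162, so Y = 162/0.18 = 900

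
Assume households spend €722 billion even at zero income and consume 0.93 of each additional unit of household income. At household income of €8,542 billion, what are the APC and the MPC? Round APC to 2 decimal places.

MPC = 0.93 (the slope of the consumption function)
C = 722 + 0.93(8542) = 8666.06, so APC = 8666.06/8542 = 1.01

APC = 1.01; MPC = 0.93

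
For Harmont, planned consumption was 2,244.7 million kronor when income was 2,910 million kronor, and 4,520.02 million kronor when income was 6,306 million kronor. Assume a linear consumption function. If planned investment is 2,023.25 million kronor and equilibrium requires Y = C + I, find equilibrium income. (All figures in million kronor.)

Y = 7025

MPC = (4520.02 − 2244.7)/(6306 − 2910) = 2275.32/3396 = 0.67
a = 2244.7 − 0.67(2910) = 295
Equilibrium: Y = 295 + 0.67Y + 2023.25
0.33Y = 2318.25, so Y = 2318.25/0.33 = 7025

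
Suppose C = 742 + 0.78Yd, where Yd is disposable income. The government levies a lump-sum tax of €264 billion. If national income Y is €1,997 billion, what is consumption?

Yd = Y − T = 1997 − 264 = 1733
C = 742 + 0.78(1733) = 742 + 1351.74 = 2093.74

C = 2093.74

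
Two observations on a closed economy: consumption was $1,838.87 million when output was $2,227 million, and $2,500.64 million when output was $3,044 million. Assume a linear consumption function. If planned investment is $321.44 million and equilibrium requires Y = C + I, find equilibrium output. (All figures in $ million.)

MPC = (2500.64 − 1838.87)/(3044 − 2227) = 661.77/817 = 0.81
a = 1838.87 − 0.81(2227) = 35
Equilibrium: Y = 35 + 0.81Y + 321.44
0.19Y = 356.44, so Y = 356.44/0.19 = 1876

Y = 1876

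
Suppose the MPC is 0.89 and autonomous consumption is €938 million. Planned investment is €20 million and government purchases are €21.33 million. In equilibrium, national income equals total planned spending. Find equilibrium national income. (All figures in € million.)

Y = C + I + G = 938 + 0.89Y + 20 + 21.33
Y − 0.89Y = 979.33
0.11Y = 979.33, so Y = 979.33/0.11 = 8903

Y = 8903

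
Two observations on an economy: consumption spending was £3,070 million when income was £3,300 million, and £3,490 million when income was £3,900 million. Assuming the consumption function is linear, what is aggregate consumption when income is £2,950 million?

MPC = (3490 − 3070)/(3900 − 3300) = 420/600 = 0.7
a = 3070 − 0.7(3300) = 3070 − 2310 = 760
C = 760 + 0.7(2950) = 760 + 2065 = 2825

C = 2825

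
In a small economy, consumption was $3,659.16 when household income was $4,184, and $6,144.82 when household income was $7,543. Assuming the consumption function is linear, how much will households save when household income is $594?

S = -408.56

MPC = (6144.82 − 3659.16)/(7543 − 4184) = 2485.66/3359 = 0.74
a = 3659.16 − 0.74(4184) = 3659.16 − 3096.16 = 563
C = 563 + 0.74(594) = 1002.56
S = 594 − 1002.56 = -408.56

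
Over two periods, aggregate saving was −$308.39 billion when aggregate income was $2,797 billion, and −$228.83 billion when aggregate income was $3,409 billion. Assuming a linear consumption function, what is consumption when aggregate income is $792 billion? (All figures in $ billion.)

MPS = ΔS/ΔY = (-228.83 − (-308.39))/(3409 − 2797) = 79.56/612 = 0.13
MPC = 1 − MPS = 0.87
Autonomous saving = -308.39 − 0.13(2797) = -672, so a = 672
C = 672 + 0.87(792) = 672 + 689.04 = 1361.04

C = 1361.04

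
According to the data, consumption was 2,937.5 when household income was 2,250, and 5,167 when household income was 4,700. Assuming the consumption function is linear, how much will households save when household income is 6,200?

S = -332

MPC = (5167 − 2937.5)/(4700 − 2250) = 2229.5/2450 = 0.91
a = 2937.5 − 0.91(2250) = 2937.5 − 2047.5 = 890
C = 890 + 0.91(6200) = 6532
S = 6200 − 6532 = -332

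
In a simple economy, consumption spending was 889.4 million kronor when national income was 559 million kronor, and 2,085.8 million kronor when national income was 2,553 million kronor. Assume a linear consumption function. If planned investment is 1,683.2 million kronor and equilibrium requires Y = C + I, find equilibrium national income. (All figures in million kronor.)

Y = 5593

MPC = (2085.8 − 889.4)/(2553 − 559) = 1196.4/1994 = 0.6
a = 889.4 − 0.6(559) = 554
Equilibrium: Y = 554 + 0.6Y + 1683.2
0.4Y = 2237.2, so Y = 2237.2/0.4 = 5593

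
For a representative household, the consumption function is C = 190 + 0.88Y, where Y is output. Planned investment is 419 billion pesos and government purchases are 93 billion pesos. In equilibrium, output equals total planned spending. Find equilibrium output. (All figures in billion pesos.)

Y = 5850

Y = C + I + G = 190 + 0.88Y + 419 + 93
Y − 0.88Y = 702
0.12Y = 702, so Y = 702/0.12 = 5850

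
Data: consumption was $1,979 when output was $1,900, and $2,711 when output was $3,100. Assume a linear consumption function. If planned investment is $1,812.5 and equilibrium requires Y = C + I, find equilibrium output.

MPC = (2711 − 1979)/(3100 − 1900) = 732/1200 = 0.61
a = 1979 − 0.61(1900) = 820
Equilibrium: Y = 820 + 0.61Y + 1812.5
0.39Y = 2632.5, so Y = 2632.5/0.39 = 6750

Y = 6750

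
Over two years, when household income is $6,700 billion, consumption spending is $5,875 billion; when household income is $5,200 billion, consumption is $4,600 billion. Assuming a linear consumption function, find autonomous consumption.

MPC = ΔC/ΔY = (5875 − 4600)/(6700 − 5200) = 1275/1500 = 0.85
a = C − MPC·Y = 4600 − 0.85(5200) = 4600 − 4420 = 180

a = 180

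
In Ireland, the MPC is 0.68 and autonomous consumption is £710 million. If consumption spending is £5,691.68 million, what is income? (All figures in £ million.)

Y = 7326

710 + 0.68Y = 5691.68
0.68Y = 4981.68, so Y = 4981.68/0.68 = 7326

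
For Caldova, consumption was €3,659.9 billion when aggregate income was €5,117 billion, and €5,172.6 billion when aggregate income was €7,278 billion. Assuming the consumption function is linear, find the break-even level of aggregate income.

MPC = (5172.6 − 3659.9)/(7278 − 5117) = 1512.7/2161 = 0.7
a = 3659.9 − 0.7(5117) = 3659.9 − 3581.9 = 78
Break-even: Y = a/(1−MPC) = 78/0.3 = 260

Y = 260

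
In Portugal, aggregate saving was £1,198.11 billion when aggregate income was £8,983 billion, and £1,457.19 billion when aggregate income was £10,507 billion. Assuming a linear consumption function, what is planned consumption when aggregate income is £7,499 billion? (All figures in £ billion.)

C = 6553.17

MPS = ΔS/ΔY = (1457.19 − 1198.11)/(10507 − 8983) = 259.08/1524 = 0.17
MPC = 1 − MPS = 0.83
Autonomous saving = 1198.11 − 0.17(8983) = -329, so a = 329
C = 329 + 0.83(7499) = 329 + 6224.17 = 6553.17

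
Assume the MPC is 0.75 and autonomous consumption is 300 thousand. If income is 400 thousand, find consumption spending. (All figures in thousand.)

C = 600

C = 300 + 0.75(400) = 300 + 300 = 600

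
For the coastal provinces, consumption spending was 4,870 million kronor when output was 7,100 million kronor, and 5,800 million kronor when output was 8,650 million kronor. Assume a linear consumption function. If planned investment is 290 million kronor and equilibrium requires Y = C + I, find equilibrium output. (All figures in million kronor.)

MPC = (5800 − 4870)/(8650 − 7100) = 930/1550 = 0.6
a = 4870 − 0.6(7100) = 610
Equilibrium: Y = 610 + 0.6Y + 290
0.4Y = 900, so Y = 900/0.4 = 2250

Y = 2250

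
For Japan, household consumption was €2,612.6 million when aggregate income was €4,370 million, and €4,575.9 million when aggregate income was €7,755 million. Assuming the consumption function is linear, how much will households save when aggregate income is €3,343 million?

MPC = (4575.9 − 2612.6)/(7755 − 4370) = 1963.3/3385 = 0.58
a = 2612.6 − 0.58(4370) = 2612.6 − 2534.6 = 78
C = 78 + 0.58(3343) = 2016.94
S = 3343 − 2016.94 = 1326.06

S = 1326.06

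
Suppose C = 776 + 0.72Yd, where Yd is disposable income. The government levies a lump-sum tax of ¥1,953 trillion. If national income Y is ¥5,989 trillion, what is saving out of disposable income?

S = 354.08

Yd = Y − T = 5989 − 1953 = 4036
C = 776 + 0.72(4036) = 776 + 2905.92 = 3681.92
S = Yd − C = 4036 − 3681.92 = 354.08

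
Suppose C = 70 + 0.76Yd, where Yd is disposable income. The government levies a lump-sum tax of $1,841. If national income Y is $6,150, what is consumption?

C = 3344.84

Yd = Y − T = 6150 − 1841 = 4309
C = 70 + 0.76(4309) = 70 + 3274.84 = 3344.84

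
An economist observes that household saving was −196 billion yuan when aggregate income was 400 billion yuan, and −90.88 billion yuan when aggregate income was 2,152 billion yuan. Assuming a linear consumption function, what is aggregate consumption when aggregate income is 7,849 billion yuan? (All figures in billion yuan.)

C = 7598.06

MPS = ΔS/ΔY = (-90.88 − (-196))/(2152 − 400) = 105.12/1752 = 0.06
MPC = 1 − MPS = 0.94
Autonomous saving = -196 − 0.06(400) = -220, so a = 220
C = 220 + 0.94(7849) = 220 + 7378.06 = 7598.06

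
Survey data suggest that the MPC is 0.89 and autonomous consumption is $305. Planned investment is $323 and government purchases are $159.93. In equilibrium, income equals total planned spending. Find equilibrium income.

Y = C + I + G = 305 + 0.89Y + 323 + 159.93
Y − 0.89Y = 787.93
0.11Y = 787.93, so Y = 787.93/0.11 = 7163

Y = 7163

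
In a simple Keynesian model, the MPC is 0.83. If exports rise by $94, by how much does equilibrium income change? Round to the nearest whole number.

The multiplier is 1/(1 − MPC) = 1/0.17.
ΔY = 94/0.17 = 552.94 ≈ 553

ΔY ≈ 553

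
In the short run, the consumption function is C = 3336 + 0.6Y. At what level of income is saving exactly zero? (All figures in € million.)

At break-even, C = Y: 3336 + 0.6Y = Y
0.4Y = 3336, so Y = 3336/0.4 = 8340

Y = 8340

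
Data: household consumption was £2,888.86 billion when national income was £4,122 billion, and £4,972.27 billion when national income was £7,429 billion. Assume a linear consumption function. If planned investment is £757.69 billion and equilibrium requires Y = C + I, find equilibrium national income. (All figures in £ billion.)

MPC = (4972.27 − 2888.86)/(7429 − 4122) = 2083.41/3307 = 0.63
a = 2888.86 − 0.63(4122) = 292
Equilibrium: Y = 292 + 0.63Y + 757.69
0.37Y = 1049.69, so Y = 1049.69/0.37 = 2837

Y = 2837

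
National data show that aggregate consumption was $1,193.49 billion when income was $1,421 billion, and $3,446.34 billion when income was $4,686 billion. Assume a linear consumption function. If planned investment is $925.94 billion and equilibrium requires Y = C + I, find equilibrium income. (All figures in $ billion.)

Y = 3674

MPC = (3446.34 − 1193.49)/(4686 − 1421) = 2252.85/3265 = 0.69
a = 1193.49 − 0.69(1421) = 213
Equilibrium: Y = 213 + 0.69Y + 925.94
0.31Y = 1138.94, so Y = 1138.94/0.31 = 3674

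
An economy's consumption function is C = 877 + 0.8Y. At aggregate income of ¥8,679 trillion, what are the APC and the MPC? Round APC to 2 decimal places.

APC = 0.90; MPC = 0.8

MPC = 0.8 (the slope of the consumption function)
C = 877 + 0.8(8679) = 7820.2, so APC = 7820.2/8679 = 0.90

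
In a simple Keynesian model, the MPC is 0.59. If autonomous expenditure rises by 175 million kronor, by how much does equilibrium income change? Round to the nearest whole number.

The multiplier is 1/(1 − MPC) = 1/0.41.
ΔY = 175/0.41 = 426.83 ≈ 427

ΔY ≈ 427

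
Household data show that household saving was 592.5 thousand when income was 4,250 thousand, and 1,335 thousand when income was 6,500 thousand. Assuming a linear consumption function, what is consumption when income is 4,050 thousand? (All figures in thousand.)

MPS = ΔS/ΔY = (1335 − 592.5)/(6500 − 4250) = 742.5/2250 = 0.33
MPC = 1 − MPS = 0.67
Autonomous saving = 592.5 − 0.33(4250) = -810, so a = 810
C = 810 + 0.67(4050) = 810 + 2713.5 = 3523.5

C = 3523.5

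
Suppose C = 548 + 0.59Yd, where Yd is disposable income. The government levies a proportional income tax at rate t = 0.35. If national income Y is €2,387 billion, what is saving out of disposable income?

Yd = (1 − 0.35)(2387) = 0.65(2387) = 1551.55
C = 548 + 0.59(1551.55) = 548 + 915.4145 = 1463.4145
S = Yd − C = 1551.55 − 1463.4145 = 88.1355

S = 88.1355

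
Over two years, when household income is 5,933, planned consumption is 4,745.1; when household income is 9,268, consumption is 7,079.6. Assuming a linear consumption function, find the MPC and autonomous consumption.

MPC = 0.7; a = 592

MPC = ΔC/ΔY = (7079.6 − 4745.1)/(9268 − 5933) = 2334.5/3335 = 0.7
a = C − MPC·Y = 4745.1 − 0.7(5933) = 4745.1 − 4153.1 = 592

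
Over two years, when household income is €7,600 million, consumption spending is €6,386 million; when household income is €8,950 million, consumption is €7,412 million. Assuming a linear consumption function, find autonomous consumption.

a = 610

MPC = ΔC/ΔY = (7412 − 6386)/(8950 − 7600) = 1026/1350 = 0.76
a = C − MPC·Y = 6386 − 0.76(7600) = 6386 − 5776 = 610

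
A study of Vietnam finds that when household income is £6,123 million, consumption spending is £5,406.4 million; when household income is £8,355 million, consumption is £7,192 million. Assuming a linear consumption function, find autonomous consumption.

a = 508

MPC = ΔC/ΔY = (7192 − 5406.4)/(8355 − 6123) = 1785.6/2232 = 0.8
a = C − MPC·Y = 5406.4 − 0.8(6123) = 5406.4 − 4898.4 = 508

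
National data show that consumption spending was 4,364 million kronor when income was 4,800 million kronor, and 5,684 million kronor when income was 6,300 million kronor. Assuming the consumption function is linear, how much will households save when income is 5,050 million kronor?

MPC = (5684 − 4364)/(6300 − 4800) = 1320/1500 = 0.88
a = 4364 − 0.88(4800) = 4364 − 4224 = 140
C = 140 + 0.88(5050) = 4584
S = 5050 − 4584 = 466

S = 466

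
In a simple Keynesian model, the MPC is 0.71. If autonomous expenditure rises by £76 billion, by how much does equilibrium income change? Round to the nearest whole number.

ΔY ≈ 262

The multiplier is 1/(1 − MPC) = 1/0.29.
ΔY = 76/0.29 = 262.07 ≈ 262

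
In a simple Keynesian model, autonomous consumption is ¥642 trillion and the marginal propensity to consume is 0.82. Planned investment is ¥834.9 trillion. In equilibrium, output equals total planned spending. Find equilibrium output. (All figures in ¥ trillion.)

Y = C + I = 642 + 0.82Y + 834.9
Y − 0.82Y = 1476.9
0.18Y = 1476.9, so Y = 1476.9/0.18 = 8205

Y = 8205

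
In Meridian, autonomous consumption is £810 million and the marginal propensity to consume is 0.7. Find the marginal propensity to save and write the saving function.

MPS = 0.3; S = -810 + 0.3Y

MPS = 1 − MPC = 1 − 0.7 = 0.3
S = Y − C = -810 + 0.3Y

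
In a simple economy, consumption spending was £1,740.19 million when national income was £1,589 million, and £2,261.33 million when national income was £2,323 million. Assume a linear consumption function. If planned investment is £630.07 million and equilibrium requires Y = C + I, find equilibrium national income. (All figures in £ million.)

Y = 4283

MPC = (2261.33 − 1740.19)/(2323 − 1589) = 521.14/734 = 0.71
a = 1740.19 − 0.71(1589) = 612
Equilibrium: Y = 612 + 0.71Y + 630.07
0.29Y = 1242.07, so Y = 1242.07/0.29 = 4283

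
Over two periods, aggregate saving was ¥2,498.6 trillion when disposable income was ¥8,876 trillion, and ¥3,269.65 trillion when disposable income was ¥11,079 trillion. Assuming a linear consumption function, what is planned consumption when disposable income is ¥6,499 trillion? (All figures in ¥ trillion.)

MPS = ΔS/ΔY = (3269.65 − 2498.6)/(11079 − 8876) = 771.05/2203 = 0.35
MPC = 1 − MPS = 0.65
Autonomous saving = 2498.6 − 0.35(8876) = -608, so a = 608
C = 608 + 0.65(6499) = 608 + 4224.35 = 4832.35

C = 4832.35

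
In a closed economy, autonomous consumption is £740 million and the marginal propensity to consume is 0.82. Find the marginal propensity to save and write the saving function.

MPS = 0.18; S = -740 + 0.18Y

MPS = 1 − MPC = 1 − 0.82 = 0.18
S = Y − C = -740 + 0.18Y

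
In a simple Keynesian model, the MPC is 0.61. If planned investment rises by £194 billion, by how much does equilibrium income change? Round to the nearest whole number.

ΔY ≈ 497

The multiplier is 1/(1 − MPC) = 1/0.39.
ΔY = 194/0.39 = 497.44 ≈ 497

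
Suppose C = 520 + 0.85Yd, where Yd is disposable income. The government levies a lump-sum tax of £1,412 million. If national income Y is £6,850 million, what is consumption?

Yd = Y − T = 6850 − 1412 = 5438
C = 520 + 0.85(5438) = 520 + 4622.3 = 5142.3

C = 5142.3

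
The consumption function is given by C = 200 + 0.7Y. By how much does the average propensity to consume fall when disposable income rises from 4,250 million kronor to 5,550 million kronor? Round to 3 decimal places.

ΔAPC = 0.011

At Y = 4250: C = 200 + 0.7(4250) = 3175, APC = 3175/4250 = 0.7471
At Y = 5550: C = 4085, APC = 4085/5550 = 0.7360
Fall in APC = 0.7471 − 0.7360 = 0.0111 ≈ 0.011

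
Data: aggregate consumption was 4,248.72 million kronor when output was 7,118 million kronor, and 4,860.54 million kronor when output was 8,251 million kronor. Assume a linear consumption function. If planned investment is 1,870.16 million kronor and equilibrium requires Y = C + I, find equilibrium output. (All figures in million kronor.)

Y = 4946

MPC = (4860.54 − 4248.72)/(8251 − 7118) = 611.82/1133 = 0.54
a = 4248.72 − 0.54(7118) = 405
Equilibrium: Y = 405 + 0.54Y + 1870.16
0.46Y = 2275.16, so Y = 2275.16/0.46 = 4946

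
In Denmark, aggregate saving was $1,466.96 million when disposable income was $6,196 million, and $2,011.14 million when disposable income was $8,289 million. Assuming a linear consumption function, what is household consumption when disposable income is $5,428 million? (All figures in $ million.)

MPS = ΔS/ΔY = (2011.14 − 1466.96)/(8289 − 6196) = 544.18/2093 = 0.26
MPC = 1 − MPS = 0.74
Autonomous saving = 1466.96 − 0.26(6196) = -144, so a = 144
C = 144 + 0.74(5428) = 144 + 4016.72 = 4160.72

C = 4160.72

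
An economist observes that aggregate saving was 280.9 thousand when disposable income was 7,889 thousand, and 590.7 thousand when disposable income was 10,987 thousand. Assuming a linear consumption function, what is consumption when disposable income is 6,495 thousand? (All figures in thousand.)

C = 6353.5

MPS = ΔS/ΔY = (590.7 − 280.9)/(10987 − 7889) = 309.8/3098 = 0.1
MPC = 1 − MPS = 0.9
Autonomous saving = 280.9 − 0.1(7889) = -508, so a = 508
C = 508 + 0.9(6495) = 508 + 5845.5 = 6353.5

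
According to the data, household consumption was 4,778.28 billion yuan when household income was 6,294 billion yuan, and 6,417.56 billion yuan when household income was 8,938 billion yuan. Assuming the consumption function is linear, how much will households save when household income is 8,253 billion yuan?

MPC = (6417.56 − 4778.28)/(8938 − 6294) = 1639.28/2644 = 0.62
a = 4778.28 − 0.62(6294) = 4778.28 − 3902.28 = 876
C = 876 + 0.62(8253) = 5992.86
S = 8253 − 5992.86 = 2260.14

S = 2260.14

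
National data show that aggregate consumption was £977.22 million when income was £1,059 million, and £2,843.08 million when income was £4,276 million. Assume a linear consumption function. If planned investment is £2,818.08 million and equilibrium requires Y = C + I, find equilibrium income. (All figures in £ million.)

Y = 7574

MPC = (2843.08 − 977.22)/(4276 − 1059) = 1865.86/3217 = 0.58
a = 977.22 − 0.58(1059) = 363
Equilibrium: Y = 363 + 0.58Y + 2818.08
0.42Y = 3181.08, so Y = 3181.08/0.42 = 7574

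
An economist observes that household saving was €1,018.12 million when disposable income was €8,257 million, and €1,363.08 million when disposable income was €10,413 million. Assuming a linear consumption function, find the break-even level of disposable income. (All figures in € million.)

Y = 1893.75

MPS = ΔS/ΔY = (1363.08 − 1018.12)/(10413 − 8257) = 344.96/2156 = 0.16
MPC = 1 − MPS = 0.84
From S(8257) = 1018.12: −a + 0.16(8257) = 1018.12, so a = 1321.12 − 1018.12 = 303
Break-even (S = 0): Y = a/MPS = 303/0.16 = 1893.75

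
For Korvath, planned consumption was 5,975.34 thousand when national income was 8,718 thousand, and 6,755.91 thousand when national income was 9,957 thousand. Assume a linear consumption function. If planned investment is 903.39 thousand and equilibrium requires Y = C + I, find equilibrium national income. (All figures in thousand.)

MPC = (6755.91 − 5975.34)/(9957 − 8718) = 780.57/1239 = 0.63
a = 5975.34 − 0.63(8718) = 483
Equilibrium: Y = 483 + 0.63Y + 903.39
0.37Y = 1386.39, so Y = 1386.39/0.37 = 3747

Y = 3747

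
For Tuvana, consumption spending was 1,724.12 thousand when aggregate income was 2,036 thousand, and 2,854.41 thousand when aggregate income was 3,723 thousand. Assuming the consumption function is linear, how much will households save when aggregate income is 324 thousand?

MPC = (2854.41 − 1724.12)/(3723 − 2036) = 1130.29/1687 = 0.67
a = 1724.12 − 0.67(2036) = 1724.12 − 1364.12 = 360
C = 360 + 0.67(324) = 577.08
S = 324 − 577.08 = -253.08

S = -253.08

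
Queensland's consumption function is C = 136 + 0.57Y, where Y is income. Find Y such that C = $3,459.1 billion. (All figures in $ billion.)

Y = 5830

136 + 0.57Y = 3459.1
0.57Y = 3323.1, so Y = 3323.1/0.57 = 5830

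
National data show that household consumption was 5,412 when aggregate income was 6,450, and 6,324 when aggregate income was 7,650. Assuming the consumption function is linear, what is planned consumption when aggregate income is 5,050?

MPC = (6324 − 5412)/(7650 − 6450) = 912/1200 = 0.76
a = 5412 − 0.76(6450) = 5412 − 4902 = 510
C = 510 + 0.76(5050) = 510 + 3838 = 4348

C = 4348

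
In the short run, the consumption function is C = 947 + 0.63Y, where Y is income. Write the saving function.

S = -947 + 0.37Y

S = Y − C = Y − (947 + 0.63Y) = -947 + (1 − 0.63)Y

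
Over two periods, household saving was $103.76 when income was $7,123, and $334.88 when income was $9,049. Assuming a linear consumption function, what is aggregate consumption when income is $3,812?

C = 4105.56

MPS = ΔS/ΔY = (334.88 − 103.76)/(9049 − 7123) = 231.12/1926 = 0.12
MPC = 1 − MPS = 0.88
Autonomous saving = 103.76 − 0.12(7123) = -751, so a = 751
C = 751 + 0.88(3812) = 751 + 3354.56 = 4105.56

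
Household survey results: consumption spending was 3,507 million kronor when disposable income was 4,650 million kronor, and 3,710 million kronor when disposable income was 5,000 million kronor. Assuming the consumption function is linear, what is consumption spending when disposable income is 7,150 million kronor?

C = 4957

MPC = (3710 − 3507)/(5000 − 4650) = 203/350 = 0.58
a = 3507 − 0.58(4650) = 3507 − 2697 = 810
C = 810 + 0.58(7150) = 810 + 4147 = 4957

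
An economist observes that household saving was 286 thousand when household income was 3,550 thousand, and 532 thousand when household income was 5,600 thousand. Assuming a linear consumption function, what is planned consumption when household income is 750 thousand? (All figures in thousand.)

MPS = ΔS/ΔY = (532 − 286)/(5600 − 3550) = 246/2050 = 0.12
MPC = 1 − MPS = 0.88
Autonomous saving = 286 − 0.12(3550) = -140, so a = 140
C = 140 + 0.88(750) = 140 + 660 = 800

C = 800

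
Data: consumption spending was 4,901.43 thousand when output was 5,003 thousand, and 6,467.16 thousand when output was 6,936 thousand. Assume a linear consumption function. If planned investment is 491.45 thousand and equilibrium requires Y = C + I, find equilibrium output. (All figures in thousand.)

Y = 7055

MPC = (6467.16 − 4901.43)/(6936 − 5003) = 1565.73/1933 = 0.81
a = 4901.43 − 0.81(5003) = 849
Equilibrium: Y = 849 + 0.81Y + 491.45
0.19Y = 1340.45, so Y = 1340.45/0.19 = 7055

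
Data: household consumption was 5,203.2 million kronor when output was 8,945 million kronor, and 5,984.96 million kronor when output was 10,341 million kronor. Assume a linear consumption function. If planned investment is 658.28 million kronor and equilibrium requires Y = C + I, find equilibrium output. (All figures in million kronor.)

MPC = (5984.96 − 5203.2)/(10341 − 8945) = 781.76/1396 = 0.56
a = 5203.2 − 0.56(8945) = 194
Equilibrium: Y = 194 + 0.56Y + 658.28
0.44Y = 852.28, so Y = 852.28/0.44 = 1937

Y = 1937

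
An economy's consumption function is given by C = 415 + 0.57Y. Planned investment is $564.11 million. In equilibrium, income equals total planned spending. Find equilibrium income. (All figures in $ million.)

Y = C + I = 415 + 0.57Y + 564.11
Y − 0.57Y = 979.11
0.43Y = 979.11, so Y = 979.11/0.43 = 2277

Y = 2277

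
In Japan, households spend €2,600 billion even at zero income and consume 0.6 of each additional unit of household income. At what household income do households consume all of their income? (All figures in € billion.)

Y = 6500

At break-even, C = Y: 2600 + 0.6Y = Y
0.4Y = 2600, so Y = 2600/0.4 = 6500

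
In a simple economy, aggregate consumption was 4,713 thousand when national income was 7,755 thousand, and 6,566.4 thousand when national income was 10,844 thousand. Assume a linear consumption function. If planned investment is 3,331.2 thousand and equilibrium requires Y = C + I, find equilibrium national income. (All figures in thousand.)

Y = 8478

MPC = (6566.4 − 4713)/(10844 − 7755) = 1853.4/3089 = 0.6
a = 4713 − 0.6(7755) = 60
Equilibrium: Y = 60 + 0.6Y + 3331.2
0.4Y = 3391.2, so Y = 3391.2/0.4 = 8478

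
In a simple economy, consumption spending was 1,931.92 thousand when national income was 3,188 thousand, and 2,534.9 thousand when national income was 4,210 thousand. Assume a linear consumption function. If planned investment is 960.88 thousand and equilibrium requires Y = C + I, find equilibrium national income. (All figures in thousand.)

Y = 2468

MPC = (2534.9 − 1931.92)/(4210 − 3188) = 602.98/1022 = 0.59
a = 1931.92 − 0.59(3188) = 51
Equilibrium: Y = 51 + 0.59Y + 960.88
0.41Y = 1011.88, so Y = 1011.88/0.41 = 2468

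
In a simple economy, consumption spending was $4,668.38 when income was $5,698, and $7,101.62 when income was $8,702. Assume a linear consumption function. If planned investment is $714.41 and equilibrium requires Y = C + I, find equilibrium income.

Y = 4039

MPC = (7101.62 − 4668.38)/(8702 − 5698) = 2433.24/3004 = 0.81
a = 4668.38 − 0.81(5698) = 53
Equilibrium: Y = 53 + 0.81Y + 714.41
0.19Y = 767.41, so Y = 767.41/0.19 = 4039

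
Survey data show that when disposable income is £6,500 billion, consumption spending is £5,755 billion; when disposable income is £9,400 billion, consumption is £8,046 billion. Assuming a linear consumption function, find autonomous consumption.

MPC = ΔC/ΔY = (8046 − 5755)/(9400 − 6500) = 2291/2900 = 0.79
a = C − MPC·Y = 5755 − 0.79(6500) = 5755 − 5135 = 620

a = 620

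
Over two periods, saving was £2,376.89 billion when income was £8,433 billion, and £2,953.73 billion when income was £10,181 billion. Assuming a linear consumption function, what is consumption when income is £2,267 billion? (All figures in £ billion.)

MPS = ΔS/ΔY = (2953.73 − 2376.89)/(10181 − 8433) = 576.84/1748 = 0.33
MPC = 1 − MPS = 0.67
Autonomous saving = 2376.89 − 0.33(8433) = -406, so a = 406
C = 406 + 0.67(2267) = 406 + 1518.89 = 1924.89

C = 1924.89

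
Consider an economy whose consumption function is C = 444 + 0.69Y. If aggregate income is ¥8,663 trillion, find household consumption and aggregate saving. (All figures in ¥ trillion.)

C = 6421.47; S = 2241.53

C = 444 + 0.69(8663) = 444 + 5977.47 = 6421.47
S = Y − C = 8663 − 6421.47 = 2241.53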